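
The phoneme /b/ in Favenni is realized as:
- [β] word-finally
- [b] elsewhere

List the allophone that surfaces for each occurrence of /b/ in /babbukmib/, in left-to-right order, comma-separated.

Occurrence 1 (position 1): no conditioning environment matches → elsewhere allophone [b].
Occurrence 2 (position 3): no conditioning environment matches → elsewhere allophone [b].
Occurrence 3 (position 4): no conditioning environment matches → elsewhere allophone [b].
Occurrence 4 (position 9): word-finally → [β].

[b], [b], [b], [β]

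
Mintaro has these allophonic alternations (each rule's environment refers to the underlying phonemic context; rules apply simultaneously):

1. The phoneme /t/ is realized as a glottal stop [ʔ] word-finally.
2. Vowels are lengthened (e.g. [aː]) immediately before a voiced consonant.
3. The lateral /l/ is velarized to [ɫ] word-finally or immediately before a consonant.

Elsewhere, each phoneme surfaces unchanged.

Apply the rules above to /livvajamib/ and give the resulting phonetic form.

[liːvvaːjaːmiːb]

/l/ — word-initial; rule 3 does not apply here → [l].
/i/ (between /l/ and /v/): before a voiced consonant, so rule 2 applies → [iː].
/a/ (between /v/ and /j/) occurs before a voiced consonant → [aː] by rule 2.
/a/ (between /j/ and /m/): before a voiced consonant, so rule 2 applies → [aː].
/i/ (between /m/ and /b/): before a voiced consonant, so rule 2 applies → [iː].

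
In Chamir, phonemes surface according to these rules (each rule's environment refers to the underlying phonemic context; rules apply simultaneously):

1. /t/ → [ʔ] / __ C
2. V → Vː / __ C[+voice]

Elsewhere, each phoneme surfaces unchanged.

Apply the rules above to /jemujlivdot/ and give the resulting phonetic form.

[jeːmuːjliːvdot]

/j/ (word-initial): no rule targets it → [j].
/e/ — between /j/ and /m/, before a voiced consonant — surfaces as [eː] (rule 2).
/m/ — not in any rule's target class → [m].
/u/ (between /m/ and /j/): before a voiced consonant, so rule 2 applies → [uː].
/j/ — not in any rule's target class → [j].
/l/ — not in any rule's target class → [l].
/i/ (between /l/ and /v/): before a voiced consonant, so rule 2 applies → [iː].
/v/ stays [v].
/d/ stays [d].
/o/ — between /d/ and /t/; rule 2 does not apply here → [o].
/t/ (word-final) fails the environment for rule 1, so it stays [t].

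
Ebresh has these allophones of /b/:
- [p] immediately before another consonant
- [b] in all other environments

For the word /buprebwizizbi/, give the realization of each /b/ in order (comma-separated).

[b], [p], [b]

Occurrence 1 (position 1): no conditioning environment matches → elsewhere allophone [b].
Occurrence 2 (position 6): immediately before another consonant → [p].
Occurrence 3 (position 12): no conditioning environment matches → elsewhere allophone [b].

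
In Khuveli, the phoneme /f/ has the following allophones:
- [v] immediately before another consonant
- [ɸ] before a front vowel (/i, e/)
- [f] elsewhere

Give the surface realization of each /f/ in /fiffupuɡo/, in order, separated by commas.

[ɸ], [v], [f]

Occurrence 1 (position 1): before a front vowel (/i, e/) → [ɸ].
Occurrence 2 (position 3): immediately before another consonant → [v].
Occurrence 3 (position 4): no conditioning environment matches → elsewhere allophone [f].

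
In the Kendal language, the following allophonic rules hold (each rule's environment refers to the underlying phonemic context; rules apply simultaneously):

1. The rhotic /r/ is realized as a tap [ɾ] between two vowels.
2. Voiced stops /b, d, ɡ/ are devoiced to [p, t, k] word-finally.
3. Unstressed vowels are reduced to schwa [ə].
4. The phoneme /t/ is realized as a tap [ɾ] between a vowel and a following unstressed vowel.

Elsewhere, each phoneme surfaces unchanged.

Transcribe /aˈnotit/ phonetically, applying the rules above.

[əˈnoɾət]

/a/ — word-initial, in an unstressed syllable — surfaces as [ə] (rule 3).
/n/ stays [n].
/o/ (between /n/ and /t/) fails the environment for rule 3, so it stays [o].
Rule 4 applies to /t/ (between /o/ and /i/: between a vowel and a following unstressed vowel) → [ɾ].
Rule 3 applies to /i/ (between /t/ and /t/: in an unstressed syllable) → [ə].
/t/ (word-final) fails the environment for rule 4, so it stays [t].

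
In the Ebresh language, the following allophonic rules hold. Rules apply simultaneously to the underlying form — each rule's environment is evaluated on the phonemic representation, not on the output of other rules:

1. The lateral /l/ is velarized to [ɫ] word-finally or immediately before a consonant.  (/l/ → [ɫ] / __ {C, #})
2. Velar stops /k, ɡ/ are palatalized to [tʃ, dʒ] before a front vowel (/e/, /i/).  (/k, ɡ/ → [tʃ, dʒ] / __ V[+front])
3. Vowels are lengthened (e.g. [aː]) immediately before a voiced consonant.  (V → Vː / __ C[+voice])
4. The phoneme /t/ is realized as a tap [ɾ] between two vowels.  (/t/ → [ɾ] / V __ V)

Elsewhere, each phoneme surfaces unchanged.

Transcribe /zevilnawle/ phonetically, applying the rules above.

[zeːviːɫnaːwle]

/z/ stays [z].
/e/ — between /z/ and /v/, before a voiced consonant — surfaces as [eː] (rule 3).
/v/ (between /e/ and /i/): no rule targets it → [v].
/i/ (between /v/ and /l/): before a voiced consonant, so rule 3 applies → [iː].
/l/ (between /i/ and /n/): word-finally or immediately before a consonant, so rule 1 applies → [ɫ].
/n/ stays [n].
/a/ — between /n/ and /w/, before a voiced consonant — surfaces as [aː] (rule 3).
/w/ — not in any rule's target class → [w].
/l/ (between /w/ and /e/) fails the environment for rule 1, so it stays [l].
/e/ — word-final; rule 3 does not apply here → [e].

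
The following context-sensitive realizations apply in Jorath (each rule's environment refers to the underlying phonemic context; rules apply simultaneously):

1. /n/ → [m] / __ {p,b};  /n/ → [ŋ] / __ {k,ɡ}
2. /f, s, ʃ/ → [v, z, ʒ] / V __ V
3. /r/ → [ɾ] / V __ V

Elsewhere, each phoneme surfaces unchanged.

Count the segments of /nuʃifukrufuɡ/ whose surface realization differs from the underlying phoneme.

3

Segments that undergo a rule: /ʃ/ → [ʒ] (rule 2); /f/ → [v] (rule 2); /f/ → [v] (rule 2).
All other segments surface unchanged.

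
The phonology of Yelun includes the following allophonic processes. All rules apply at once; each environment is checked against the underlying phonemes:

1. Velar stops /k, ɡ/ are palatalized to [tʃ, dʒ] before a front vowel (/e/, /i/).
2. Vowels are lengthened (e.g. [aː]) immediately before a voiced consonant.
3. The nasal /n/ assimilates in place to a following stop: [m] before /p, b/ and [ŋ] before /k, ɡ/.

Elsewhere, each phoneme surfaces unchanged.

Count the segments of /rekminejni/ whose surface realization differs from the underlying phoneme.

Segments that undergo a rule: /i/ → [iː] (rule 2); /e/ → [eː] (rule 2).
All other segments surface unchanged.

2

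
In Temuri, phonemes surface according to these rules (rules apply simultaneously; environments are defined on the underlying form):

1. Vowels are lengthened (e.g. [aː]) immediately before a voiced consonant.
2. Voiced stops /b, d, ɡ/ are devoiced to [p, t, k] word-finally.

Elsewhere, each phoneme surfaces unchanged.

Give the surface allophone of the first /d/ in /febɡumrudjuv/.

/d/ — between /u/ and /j/; rule 2 does not apply here → [d].

[d]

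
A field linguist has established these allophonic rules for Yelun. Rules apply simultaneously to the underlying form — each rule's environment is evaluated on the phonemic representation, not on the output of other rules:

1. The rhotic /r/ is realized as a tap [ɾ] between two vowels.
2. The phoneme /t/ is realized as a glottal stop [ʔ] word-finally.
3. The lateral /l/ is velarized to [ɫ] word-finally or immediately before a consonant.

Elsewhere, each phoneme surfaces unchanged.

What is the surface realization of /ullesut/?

/l/ (between /u/ and /l/): word-finally or immediately before a consonant, so rule 3 applies → [ɫ].
/l/ (between /l/ and /e/): rule 3 targets it, but not word-finally or immediately before a consonant → unchanged [l].
Rule 2 applies to /t/ (word-final: word-finally) → [ʔ].

[uɫlesuʔ]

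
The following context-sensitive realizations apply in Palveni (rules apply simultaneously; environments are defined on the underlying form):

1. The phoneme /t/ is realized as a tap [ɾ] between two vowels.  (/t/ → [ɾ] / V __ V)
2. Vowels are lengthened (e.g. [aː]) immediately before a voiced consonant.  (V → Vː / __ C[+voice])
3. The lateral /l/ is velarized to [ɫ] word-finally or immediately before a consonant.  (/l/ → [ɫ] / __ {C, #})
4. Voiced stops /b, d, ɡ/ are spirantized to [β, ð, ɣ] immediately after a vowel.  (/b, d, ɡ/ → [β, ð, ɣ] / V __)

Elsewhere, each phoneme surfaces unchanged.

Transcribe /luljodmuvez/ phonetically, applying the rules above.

[luːɫjoːðmuːveːz]

/l/ (word-initial): rule 3 targets it, but not word-finally or immediately before a consonant → unchanged [l].
/u/ meets the environment for rule 2 (before a voiced consonant) → [uː].
/l/ (between /u/ and /j/): word-finally or immediately before a consonant, so rule 3 applies → [ɫ].
/j/ stays [j].
/o/ — between /j/ and /d/, before a voiced consonant — surfaces as [oː] (rule 2).
/d/ (between /o/ and /m/) occurs immediately after a vowel → [ð] by rule 4.
/m/ — not in any rule's target class → [m].
/u/ meets the environment for rule 2 (before a voiced consonant) → [uː].
/v/ — not in any rule's target class → [v].
Rule 2 applies to /e/ (between /v/ and /z/: before a voiced consonant) → [eː].
/z/ stays [z].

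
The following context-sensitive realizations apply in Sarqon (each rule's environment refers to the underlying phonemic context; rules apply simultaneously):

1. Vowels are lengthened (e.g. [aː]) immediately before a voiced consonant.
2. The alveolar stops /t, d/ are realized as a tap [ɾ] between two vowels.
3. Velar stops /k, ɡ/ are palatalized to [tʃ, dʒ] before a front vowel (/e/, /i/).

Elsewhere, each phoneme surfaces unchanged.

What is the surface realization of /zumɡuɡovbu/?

/z/ stays [z].
/u/ (between /z/ and /m/): before a voiced consonant, so rule 1 applies → [uː].
/m/ (between /u/ and /ɡ/): no rule targets it → [m].
/ɡ/ (between /m/ and /u/) is in the target of rule 3 but the environment (before a front vowel) is not met → [ɡ].
Rule 1 applies to /u/ (between /ɡ/ and /ɡ/: before a voiced consonant) → [uː].
/ɡ/ (between /u/ and /o/) fails the environment for rule 3, so it stays [ɡ].
/o/ (between /ɡ/ and /v/): before a voiced consonant, so rule 1 applies → [oː].
/v/ stays [v].
/b/ stays [b].
/u/ (word-final): rule 1 targets it, but not before a voiced consonant → unchanged [u].

[zuːmɡuːɡoːvbu]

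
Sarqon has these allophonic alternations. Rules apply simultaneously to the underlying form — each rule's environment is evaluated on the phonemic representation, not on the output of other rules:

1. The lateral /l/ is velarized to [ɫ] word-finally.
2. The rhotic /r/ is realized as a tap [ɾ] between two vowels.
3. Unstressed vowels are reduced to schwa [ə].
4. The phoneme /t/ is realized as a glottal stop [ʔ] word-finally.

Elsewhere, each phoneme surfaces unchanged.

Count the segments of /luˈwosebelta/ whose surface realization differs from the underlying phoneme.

Segments that undergo a rule: /u/ → [ə] (rule 3); /e/ → [ə] (rule 3); /e/ → [ə] (rule 3); /a/ → [ə] (rule 3).
All other segments surface unchanged.

4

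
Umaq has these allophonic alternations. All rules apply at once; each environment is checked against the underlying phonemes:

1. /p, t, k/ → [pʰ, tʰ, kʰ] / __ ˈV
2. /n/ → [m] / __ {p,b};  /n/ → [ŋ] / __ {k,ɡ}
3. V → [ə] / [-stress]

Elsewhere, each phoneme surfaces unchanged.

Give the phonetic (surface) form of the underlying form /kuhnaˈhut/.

/k/ — word-initial; rule 1 does not apply here → [k].
/u/ (between /k/ and /h/) occurs in an unstressed syllable → [ə] by rule 3.
/h/ (between /u/ and /n/): no rule targets it → [h].
/n/ (between /h/ and /a/) fails the environment for rule 2, so it stays [n].
Rule 3 applies to /a/ (between /n/ and /h/: in an unstressed syllable) → [ə].
/h/ (between /a/ and /u/) is unaffected → [h].
/u/ (between /h/ and /t/) fails the environment for rule 3, so it stays [u].
/t/ (word-final) fails the environment for rule 1, so it stays [t].

[kəhnəˈhut]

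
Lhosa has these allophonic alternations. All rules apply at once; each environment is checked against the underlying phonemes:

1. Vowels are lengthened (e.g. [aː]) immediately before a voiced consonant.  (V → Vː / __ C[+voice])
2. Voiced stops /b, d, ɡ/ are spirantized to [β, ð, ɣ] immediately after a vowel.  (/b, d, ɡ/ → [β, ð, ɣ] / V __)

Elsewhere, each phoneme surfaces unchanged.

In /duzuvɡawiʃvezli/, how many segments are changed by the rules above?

4

Segments that undergo a rule: /u/ → [uː] (rule 1); /u/ → [uː] (rule 1); /a/ → [aː] (rule 1); /e/ → [eː] (rule 1).
All other segments surface unchanged.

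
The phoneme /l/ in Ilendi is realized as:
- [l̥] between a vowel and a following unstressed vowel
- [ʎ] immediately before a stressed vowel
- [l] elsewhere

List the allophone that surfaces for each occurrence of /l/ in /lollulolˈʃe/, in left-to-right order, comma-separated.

Occurrence 1 (position 1): no conditioning environment matches → elsewhere allophone [l].
Occurrence 2 (position 3): no conditioning environment matches → elsewhere allophone [l].
Occurrence 3 (position 4): no conditioning environment matches → elsewhere allophone [l].
Occurrence 4 (position 6): between a vowel and a following unstressed vowel → [l̥].
Occurrence 5 (position 8): no conditioning environment matches → elsewhere allophone [l].

[l], [l], [l], [l̥], [l]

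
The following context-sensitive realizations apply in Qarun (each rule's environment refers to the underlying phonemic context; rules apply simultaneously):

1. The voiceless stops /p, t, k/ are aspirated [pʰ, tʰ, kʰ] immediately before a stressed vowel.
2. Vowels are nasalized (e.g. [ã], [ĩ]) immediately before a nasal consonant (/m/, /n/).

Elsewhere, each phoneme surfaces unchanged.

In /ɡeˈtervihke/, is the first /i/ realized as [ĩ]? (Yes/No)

No

/i/ (between /v/ and /h/): rule 2 targets it, but not before a nasal consonant → unchanged [i].
The actual realization is [i], not [ĩ].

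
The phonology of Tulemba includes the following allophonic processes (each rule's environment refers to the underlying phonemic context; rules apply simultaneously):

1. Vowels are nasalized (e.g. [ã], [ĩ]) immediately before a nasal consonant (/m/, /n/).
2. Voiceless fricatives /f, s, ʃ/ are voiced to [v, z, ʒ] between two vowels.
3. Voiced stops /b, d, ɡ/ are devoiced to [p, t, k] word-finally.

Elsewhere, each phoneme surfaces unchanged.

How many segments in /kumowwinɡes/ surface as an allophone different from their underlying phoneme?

2

Segments that undergo a rule: /u/ → [ũ] (rule 1); /i/ → [ĩ] (rule 1).
All other segments surface unchanged.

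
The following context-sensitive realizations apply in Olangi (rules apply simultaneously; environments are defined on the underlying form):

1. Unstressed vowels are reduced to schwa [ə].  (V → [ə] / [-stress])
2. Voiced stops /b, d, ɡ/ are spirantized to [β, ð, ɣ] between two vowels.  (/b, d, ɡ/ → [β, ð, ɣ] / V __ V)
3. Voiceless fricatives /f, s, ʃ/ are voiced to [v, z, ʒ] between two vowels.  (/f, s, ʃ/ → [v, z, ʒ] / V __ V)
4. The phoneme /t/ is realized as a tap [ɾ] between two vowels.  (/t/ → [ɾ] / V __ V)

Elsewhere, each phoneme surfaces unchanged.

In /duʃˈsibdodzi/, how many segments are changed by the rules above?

Segments that undergo a rule: /u/ → [ə] (rule 1); /o/ → [ə] (rule 1); /i/ → [ə] (rule 1).
All other segments surface unchanged.

3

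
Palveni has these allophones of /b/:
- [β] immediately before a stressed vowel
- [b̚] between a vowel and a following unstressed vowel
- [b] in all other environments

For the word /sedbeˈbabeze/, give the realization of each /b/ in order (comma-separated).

Occurrence 1 (position 4): no conditioning environment matches → elsewhere allophone [b].
Occurrence 2 (position 6): immediately before a stressed vowel → [β].
Occurrence 3 (position 8): between a vowel and a following unstressed vowel → [b̚].

[b], [β], [b̚]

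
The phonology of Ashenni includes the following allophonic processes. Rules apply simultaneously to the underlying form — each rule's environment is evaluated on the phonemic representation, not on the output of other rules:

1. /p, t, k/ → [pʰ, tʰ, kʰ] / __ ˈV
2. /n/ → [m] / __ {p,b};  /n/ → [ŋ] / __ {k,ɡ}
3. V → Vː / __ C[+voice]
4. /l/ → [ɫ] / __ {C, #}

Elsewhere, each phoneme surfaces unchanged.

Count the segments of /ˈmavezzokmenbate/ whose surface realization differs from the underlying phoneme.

Segments that undergo a rule: /a/ → [aː] (rule 3); /e/ → [eː] (rule 3); /e/ → [eː] (rule 3); /n/ → [m] (rule 2).
All other segments surface unchanged.

4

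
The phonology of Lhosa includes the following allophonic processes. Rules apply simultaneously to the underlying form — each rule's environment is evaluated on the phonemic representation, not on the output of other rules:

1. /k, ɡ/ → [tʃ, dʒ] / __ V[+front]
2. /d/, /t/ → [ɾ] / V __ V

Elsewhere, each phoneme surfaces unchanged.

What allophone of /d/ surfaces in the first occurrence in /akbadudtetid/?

[ɾ]

/d/ (between /a/ and /u/) occurs between two vowels → [ɾ] by rule 2.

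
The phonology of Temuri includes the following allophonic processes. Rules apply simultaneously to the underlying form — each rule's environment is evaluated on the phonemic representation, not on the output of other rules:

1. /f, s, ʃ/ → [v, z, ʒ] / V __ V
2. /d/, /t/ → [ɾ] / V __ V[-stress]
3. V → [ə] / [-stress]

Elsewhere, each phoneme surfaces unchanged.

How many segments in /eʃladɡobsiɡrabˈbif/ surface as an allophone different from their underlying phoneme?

Segments that undergo a rule: /e/ → [ə] (rule 3); /a/ → [ə] (rule 3); /o/ → [ə] (rule 3); /i/ → [ə] (rule 3); /a/ → [ə] (rule 3).
All other segments surface unchanged.

5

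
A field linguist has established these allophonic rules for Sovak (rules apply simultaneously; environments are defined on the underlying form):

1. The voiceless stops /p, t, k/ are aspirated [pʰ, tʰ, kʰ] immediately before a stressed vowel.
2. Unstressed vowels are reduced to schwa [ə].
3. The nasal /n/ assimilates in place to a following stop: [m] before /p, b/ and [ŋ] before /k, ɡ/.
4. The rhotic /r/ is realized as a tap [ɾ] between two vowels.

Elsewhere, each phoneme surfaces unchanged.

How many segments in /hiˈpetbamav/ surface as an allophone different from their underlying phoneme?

Segments that undergo a rule: /i/ → [ə] (rule 2); /p/ → [pʰ] (rule 1); /a/ → [ə] (rule 2); /a/ → [ə] (rule 2).
All other segments surface unchanged.

4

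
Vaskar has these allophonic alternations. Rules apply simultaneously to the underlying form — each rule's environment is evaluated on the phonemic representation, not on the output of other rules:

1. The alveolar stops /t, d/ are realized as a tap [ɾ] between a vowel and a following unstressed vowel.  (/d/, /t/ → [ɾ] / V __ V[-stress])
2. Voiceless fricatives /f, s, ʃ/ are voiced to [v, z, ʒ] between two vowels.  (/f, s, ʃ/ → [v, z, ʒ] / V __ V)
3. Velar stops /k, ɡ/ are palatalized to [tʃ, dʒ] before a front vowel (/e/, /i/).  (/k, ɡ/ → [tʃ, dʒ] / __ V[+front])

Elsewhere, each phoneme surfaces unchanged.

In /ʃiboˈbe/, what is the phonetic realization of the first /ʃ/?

[ʃ]

/ʃ/ — word-initial; rule 2 does not apply here → [ʃ].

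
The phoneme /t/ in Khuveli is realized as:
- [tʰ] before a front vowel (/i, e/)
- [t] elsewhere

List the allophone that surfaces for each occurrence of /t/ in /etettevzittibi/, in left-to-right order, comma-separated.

[tʰ], [t], [tʰ], [t], [tʰ]

Occurrence 1 (position 2): before a front vowel (/i, e/) → [tʰ].
Occurrence 2 (position 4): no conditioning environment matches → elsewhere allophone [t].
Occurrence 3 (position 5): before a front vowel (/i, e/) → [tʰ].
Occurrence 4 (position 10): no conditioning environment matches → elsewhere allophone [t].
Occurrence 5 (position 11): before a front vowel (/i, e/) → [tʰ].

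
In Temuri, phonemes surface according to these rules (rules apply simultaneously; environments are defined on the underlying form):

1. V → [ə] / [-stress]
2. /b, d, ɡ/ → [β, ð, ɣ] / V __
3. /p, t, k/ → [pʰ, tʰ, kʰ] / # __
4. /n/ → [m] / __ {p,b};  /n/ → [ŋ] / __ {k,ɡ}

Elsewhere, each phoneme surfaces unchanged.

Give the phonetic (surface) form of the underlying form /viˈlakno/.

[vəˈlaknə]

/v/ stays [v].
/i/ (between /v/ and /l/): in an unstressed syllable, so rule 1 applies → [ə].
/l/ (between /i/ and /a/) is unaffected → [l].
/a/ (between /l/ and /k/) fails the environment for rule 1, so it stays [a].
/k/ (between /a/ and /n/) fails the environment for rule 3, so it stays [k].
/n/ (between /k/ and /o/): rule 4 targets it, but not before a labial or velar stop → unchanged [n].
/o/ (word-final): in an unstressed syllable, so rule 1 applies → [ə].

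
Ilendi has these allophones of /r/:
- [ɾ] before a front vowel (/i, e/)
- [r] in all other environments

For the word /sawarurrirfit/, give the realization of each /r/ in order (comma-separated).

[r], [r], [ɾ], [r]

Occurrence 1 (position 5): no conditioning environment matches → elsewhere allophone [r].
Occurrence 2 (position 7): no conditioning environment matches → elsewhere allophone [r].
Occurrence 3 (position 8): before a front vowel (/i, e/) → [ɾ].
Occurrence 4 (position 10): no conditioning environment matches → elsewhere allophone [r].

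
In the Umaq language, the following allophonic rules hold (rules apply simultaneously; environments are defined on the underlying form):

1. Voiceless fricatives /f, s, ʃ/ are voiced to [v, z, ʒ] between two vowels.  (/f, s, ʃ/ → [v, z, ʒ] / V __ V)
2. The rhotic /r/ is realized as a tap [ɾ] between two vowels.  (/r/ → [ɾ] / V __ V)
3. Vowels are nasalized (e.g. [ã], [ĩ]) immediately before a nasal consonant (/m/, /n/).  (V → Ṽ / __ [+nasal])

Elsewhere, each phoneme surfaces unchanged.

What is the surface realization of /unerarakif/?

[ũneɾaɾakif]

/u/ — word-initial, before a nasal consonant — surfaces as [ũ] (rule 3).
/n/ (between /u/ and /e/): no rule targets it → [n].
/e/ (between /n/ and /r/): rule 3 targets it, but not before a nasal consonant → unchanged [e].
Rule 2 applies to /r/ (between /e/ and /a/: between two vowels) → [ɾ].
/a/ (between /r/ and /r/): rule 3 targets it, but not before a nasal consonant → unchanged [a].
/r/ (between /a/ and /a/): between two vowels, so rule 2 applies → [ɾ].
/a/ (between /r/ and /k/) is in the target of rule 3 but the environment (before a nasal consonant) is not met → [a].
/k/ stays [k].
/i/ (between /k/ and /f/) fails the environment for rule 3, so it stays [i].
/f/ (word-final): rule 1 targets it, but not between two vowels → unchanged [f].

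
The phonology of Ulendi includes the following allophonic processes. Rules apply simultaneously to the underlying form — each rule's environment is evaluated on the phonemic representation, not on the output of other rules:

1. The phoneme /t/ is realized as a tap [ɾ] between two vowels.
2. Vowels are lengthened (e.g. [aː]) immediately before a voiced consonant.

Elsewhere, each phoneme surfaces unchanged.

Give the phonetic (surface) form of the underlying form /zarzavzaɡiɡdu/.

[zaːrzaːvzaːɡiːɡdu]

/z/ — not in any rule's target class → [z].
/a/ meets the environment for rule 2 (before a voiced consonant) → [aː].
/r/ (between /a/ and /z/) is unaffected → [r].
/z/ stays [z].
/a/ meets the environment for rule 2 (before a voiced consonant) → [aː].
/v/ — not in any rule's target class → [v].
/z/ — not in any rule's target class → [z].
/a/ (between /z/ and /ɡ/): before a voiced consonant, so rule 2 applies → [aː].
/ɡ/ (between /a/ and /i/): no rule targets it → [ɡ].
/i/ (between /ɡ/ and /ɡ/) occurs before a voiced consonant → [iː] by rule 2.
/ɡ/ stays [ɡ].
/d/ (between /ɡ/ and /u/): no rule targets it → [d].
/u/ — word-final; rule 2 does not apply here → [u].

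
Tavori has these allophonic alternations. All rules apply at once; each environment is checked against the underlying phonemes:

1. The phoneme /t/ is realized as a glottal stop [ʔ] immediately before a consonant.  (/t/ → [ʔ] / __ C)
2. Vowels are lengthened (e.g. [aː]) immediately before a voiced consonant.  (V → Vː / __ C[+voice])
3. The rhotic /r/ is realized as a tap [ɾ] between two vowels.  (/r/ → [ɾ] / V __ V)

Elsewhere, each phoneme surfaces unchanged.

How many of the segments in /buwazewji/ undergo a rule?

Segments that undergo a rule: /u/ → [uː] (rule 2); /a/ → [aː] (rule 2); /e/ → [eː] (rule 2).
All other segments surface unchanged.

3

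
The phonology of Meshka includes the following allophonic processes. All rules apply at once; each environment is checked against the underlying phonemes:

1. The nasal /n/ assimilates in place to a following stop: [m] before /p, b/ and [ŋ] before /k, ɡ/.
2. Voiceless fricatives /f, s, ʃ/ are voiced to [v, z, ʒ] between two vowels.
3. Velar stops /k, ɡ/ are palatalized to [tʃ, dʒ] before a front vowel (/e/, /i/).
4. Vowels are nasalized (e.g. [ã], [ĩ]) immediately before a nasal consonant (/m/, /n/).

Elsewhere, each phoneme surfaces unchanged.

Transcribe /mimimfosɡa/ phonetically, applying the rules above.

/m/ (word-initial): no rule targets it → [m].
/i/ (between /m/ and /m/) occurs before a nasal consonant → [ĩ] by rule 4.
/m/ (between /i/ and /i/): no rule targets it → [m].
/i/ meets the environment for rule 4 (before a nasal consonant) → [ĩ].
/m/ (between /i/ and /f/): no rule targets it → [m].
/f/ (between /m/ and /o/): rule 2 targets it, but not between two vowels → unchanged [f].
/o/ (between /f/ and /s/): rule 4 targets it, but not before a nasal consonant → unchanged [o].
/s/ (between /o/ and /ɡ/) fails the environment for rule 2, so it stays [s].
/ɡ/ (between /s/ and /a/): rule 3 targets it, but not before a front vowel → unchanged [ɡ].
/a/ (word-final) is in the target of rule 4 but the environment (before a nasal consonant) is not met → [a].

[mĩmĩmfosɡa]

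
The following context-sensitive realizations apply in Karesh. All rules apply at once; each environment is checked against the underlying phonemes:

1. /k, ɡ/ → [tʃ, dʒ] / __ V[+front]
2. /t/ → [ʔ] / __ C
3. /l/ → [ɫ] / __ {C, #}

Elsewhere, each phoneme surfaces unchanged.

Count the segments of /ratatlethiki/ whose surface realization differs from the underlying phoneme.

Segments that undergo a rule: /t/ → [ʔ] (rule 2); /t/ → [ʔ] (rule 2); /k/ → [tʃ] (rule 1).
All other segments surface unchanged.

3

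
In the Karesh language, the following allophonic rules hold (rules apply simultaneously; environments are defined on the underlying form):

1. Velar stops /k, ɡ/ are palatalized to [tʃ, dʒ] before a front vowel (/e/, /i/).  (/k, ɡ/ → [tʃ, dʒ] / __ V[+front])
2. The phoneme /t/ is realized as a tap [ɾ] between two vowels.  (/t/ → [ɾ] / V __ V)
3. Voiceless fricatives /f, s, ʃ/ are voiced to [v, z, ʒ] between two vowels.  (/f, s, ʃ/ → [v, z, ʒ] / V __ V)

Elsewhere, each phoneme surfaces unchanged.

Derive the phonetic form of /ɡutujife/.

[ɡuɾujive]

/ɡ/ (word-initial): rule 1 targets it, but not before a front vowel → unchanged [ɡ].
/u/ (between /ɡ/ and /t/): no rule targets it → [u].
/t/ meets the environment for rule 2 (between two vowels) → [ɾ].
/u/ stays [u].
/j/ stays [j].
/i/ — not in any rule's target class → [i].
/f/ — between /i/ and /e/, between two vowels — surfaces as [v] (rule 3).
/e/ — not in any rule's target class → [e].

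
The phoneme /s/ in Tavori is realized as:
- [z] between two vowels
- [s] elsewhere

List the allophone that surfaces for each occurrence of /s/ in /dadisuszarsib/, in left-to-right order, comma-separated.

[z], [s], [s]

Occurrence 1 (position 5): between two vowels → [z].
Occurrence 2 (position 7): no conditioning environment matches → elsewhere allophone [s].
Occurrence 3 (position 11): no conditioning environment matches → elsewhere allophone [s].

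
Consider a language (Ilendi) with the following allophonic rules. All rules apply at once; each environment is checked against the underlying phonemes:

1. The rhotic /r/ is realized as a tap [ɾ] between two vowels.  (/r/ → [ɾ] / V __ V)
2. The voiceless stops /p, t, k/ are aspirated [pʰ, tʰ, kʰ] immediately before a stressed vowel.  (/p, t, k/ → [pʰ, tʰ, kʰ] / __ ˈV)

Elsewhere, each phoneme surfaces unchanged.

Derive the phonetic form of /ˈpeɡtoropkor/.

[ˈpʰeɡtoɾopkor]

/p/ meets the environment for rule 2 (immediately before a stressed vowel) → [pʰ].
/e/ (between /p/ and /ɡ/): no rule targets it → [e].
/ɡ/ stays [ɡ].
/t/ (between /ɡ/ and /o/): rule 2 targets it, but not immediately before a stressed vowel → unchanged [t].
/o/ (between /t/ and /r/) is unaffected → [o].
/r/ meets the environment for rule 1 (between two vowels) → [ɾ].
/o/ — not in any rule's target class → [o].
/p/ (between /o/ and /k/) is in the target of rule 2 but the environment (immediately before a stressed vowel) is not met → [p].
/k/ (between /p/ and /o/) is in the target of rule 2 but the environment (immediately before a stressed vowel) is not met → [k].
/o/ stays [o].
/r/ (word-final) is in the target of rule 1 but the environment (between two vowels) is not met → [r].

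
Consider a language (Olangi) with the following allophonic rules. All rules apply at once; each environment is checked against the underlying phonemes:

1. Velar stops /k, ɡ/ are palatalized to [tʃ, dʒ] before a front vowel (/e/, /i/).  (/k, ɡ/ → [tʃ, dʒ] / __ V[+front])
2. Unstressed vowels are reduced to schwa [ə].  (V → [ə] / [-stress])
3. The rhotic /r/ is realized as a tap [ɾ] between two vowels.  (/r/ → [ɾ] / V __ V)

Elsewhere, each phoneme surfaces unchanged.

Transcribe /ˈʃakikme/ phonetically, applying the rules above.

[ˈʃatʃəkmə]

/ʃ/ stays [ʃ].
/a/ — between /ʃ/ and /k/; rule 2 does not apply here → [a].
/k/ (between /a/ and /i/) occurs before a front vowel → [tʃ] by rule 1.
/i/ meets the environment for rule 2 (in an unstressed syllable) → [ə].
/k/ (between /i/ and /m/) is in the target of rule 1 but the environment (before a front vowel) is not met → [k].
/m/ (between /k/ and /e/): no rule targets it → [m].
/e/ (word-final): in an unstressed syllable, so rule 2 applies → [ə].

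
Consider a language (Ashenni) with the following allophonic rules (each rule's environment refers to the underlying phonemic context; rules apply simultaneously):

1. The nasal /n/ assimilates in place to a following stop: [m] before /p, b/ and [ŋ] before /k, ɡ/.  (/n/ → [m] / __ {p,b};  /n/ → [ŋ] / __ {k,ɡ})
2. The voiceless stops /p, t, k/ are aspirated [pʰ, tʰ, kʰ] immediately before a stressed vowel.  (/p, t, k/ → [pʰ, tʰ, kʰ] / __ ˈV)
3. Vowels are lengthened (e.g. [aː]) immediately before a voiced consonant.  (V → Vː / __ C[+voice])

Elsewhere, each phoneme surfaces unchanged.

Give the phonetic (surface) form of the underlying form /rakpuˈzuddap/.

[rakpuːˈzuːddap]

/r/ stays [r].
/a/ (between /r/ and /k/): rule 3 targets it, but not before a voiced consonant → unchanged [a].
/k/ (between /a/ and /p/): rule 2 targets it, but not immediately before a stressed vowel → unchanged [k].
/p/ (between /k/ and /u/) is in the target of rule 2 but the environment (immediately before a stressed vowel) is not met → [p].
/u/ meets the environment for rule 3 (before a voiced consonant) → [uː].
/z/ — not in any rule's target class → [z].
Rule 3 applies to /u/ (between /z/ and /d/: before a voiced consonant) → [uː].
/d/ (between /u/ and /d/) is unaffected → [d].
/d/ — not in any rule's target class → [d].
/a/ — between /d/ and /p/; rule 3 does not apply here → [a].
/p/ (word-final) fails the environment for rule 2, so it stays [p].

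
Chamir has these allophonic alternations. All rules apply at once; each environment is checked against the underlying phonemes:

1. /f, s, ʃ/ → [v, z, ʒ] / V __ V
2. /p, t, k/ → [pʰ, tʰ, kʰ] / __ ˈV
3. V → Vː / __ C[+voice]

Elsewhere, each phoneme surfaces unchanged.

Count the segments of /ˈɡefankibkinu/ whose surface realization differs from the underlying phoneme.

Segments that undergo a rule: /f/ → [v] (rule 1); /a/ → [aː] (rule 3); /i/ → [iː] (rule 3); /i/ → [iː] (rule 3).
All other segments surface unchanged.

4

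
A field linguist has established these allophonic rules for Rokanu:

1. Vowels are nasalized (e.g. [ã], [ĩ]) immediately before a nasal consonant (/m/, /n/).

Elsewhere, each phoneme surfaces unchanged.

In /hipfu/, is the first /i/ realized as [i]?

/i/ — between /h/ and /p/; rule 1 does not apply here → [i].
The actual realization is [i], which matches [i].

Yes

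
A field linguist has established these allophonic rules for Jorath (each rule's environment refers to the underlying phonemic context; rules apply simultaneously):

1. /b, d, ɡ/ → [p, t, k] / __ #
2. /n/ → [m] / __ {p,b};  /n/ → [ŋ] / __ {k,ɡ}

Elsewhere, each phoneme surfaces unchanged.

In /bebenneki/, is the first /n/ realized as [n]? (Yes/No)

Yes

/n/ — between /e/ and /n/; rule 2 does not apply here → [n].
The actual realization is [n], which matches [n].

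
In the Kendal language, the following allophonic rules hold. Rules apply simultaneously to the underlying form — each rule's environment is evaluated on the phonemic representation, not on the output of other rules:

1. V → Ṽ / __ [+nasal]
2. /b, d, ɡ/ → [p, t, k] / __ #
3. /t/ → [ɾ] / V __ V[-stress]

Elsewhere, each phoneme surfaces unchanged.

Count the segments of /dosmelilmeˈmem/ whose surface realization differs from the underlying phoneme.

Segments that undergo a rule: /e/ → [ẽ] (rule 1); /e/ → [ẽ] (rule 1).
All other segments surface unchanged.

2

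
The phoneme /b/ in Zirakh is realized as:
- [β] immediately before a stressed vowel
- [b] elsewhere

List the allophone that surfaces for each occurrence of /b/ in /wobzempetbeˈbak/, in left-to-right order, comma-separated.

[b], [b], [β]

Occurrence 1 (position 3): no conditioning environment matches → elsewhere allophone [b].
Occurrence 2 (position 10): no conditioning environment matches → elsewhere allophone [b].
Occurrence 3 (position 12): immediately before a stressed vowel → [β].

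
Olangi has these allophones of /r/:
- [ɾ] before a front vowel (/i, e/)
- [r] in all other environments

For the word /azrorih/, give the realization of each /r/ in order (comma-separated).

[r], [ɾ]

Occurrence 1 (position 3): no conditioning environment matches → elsewhere allophone [r].
Occurrence 2 (position 5): before a front vowel (/i, e/) → [ɾ].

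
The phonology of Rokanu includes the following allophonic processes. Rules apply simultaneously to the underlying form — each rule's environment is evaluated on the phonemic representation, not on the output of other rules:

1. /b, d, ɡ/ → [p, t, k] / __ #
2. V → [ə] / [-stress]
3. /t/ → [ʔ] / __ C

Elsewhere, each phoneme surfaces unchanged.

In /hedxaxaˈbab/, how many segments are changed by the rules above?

Segments that undergo a rule: /e/ → [ə] (rule 2); /a/ → [ə] (rule 2); /a/ → [ə] (rule 2); /b/ → [p] (rule 1).
All other segments surface unchanged.

4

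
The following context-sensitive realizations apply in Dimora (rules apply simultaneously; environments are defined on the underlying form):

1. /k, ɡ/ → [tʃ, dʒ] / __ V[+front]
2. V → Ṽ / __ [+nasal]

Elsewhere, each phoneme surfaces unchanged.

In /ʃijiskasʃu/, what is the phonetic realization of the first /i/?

/i/ (between /ʃ/ and /j/): rule 2 targets it, but not before a nasal consonant → unchanged [i].

[i]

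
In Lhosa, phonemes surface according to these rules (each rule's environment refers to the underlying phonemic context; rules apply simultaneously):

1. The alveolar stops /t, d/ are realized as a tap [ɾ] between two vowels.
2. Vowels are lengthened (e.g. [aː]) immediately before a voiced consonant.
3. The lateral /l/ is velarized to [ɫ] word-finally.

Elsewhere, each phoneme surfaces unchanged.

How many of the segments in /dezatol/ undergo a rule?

Segments that undergo a rule: /e/ → [eː] (rule 2); /t/ → [ɾ] (rule 1); /o/ → [oː] (rule 2); /l/ → [ɫ] (rule 3).
All other segments surface unchanged.

4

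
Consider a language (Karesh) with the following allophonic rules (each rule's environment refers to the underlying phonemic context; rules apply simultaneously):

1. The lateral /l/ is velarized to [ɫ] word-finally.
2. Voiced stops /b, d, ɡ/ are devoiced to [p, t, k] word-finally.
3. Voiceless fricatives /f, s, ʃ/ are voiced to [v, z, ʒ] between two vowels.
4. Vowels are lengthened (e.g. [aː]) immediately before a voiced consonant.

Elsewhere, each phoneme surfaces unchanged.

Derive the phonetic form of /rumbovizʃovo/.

/u/ meets the environment for rule 4 (before a voiced consonant) → [uː].
/b/ — between /m/ and /o/; rule 2 does not apply here → [b].
/o/ (between /b/ and /v/): before a voiced consonant, so rule 4 applies → [oː].
Rule 4 applies to /i/ (between /v/ and /z/: before a voiced consonant) → [iː].
/ʃ/ (between /z/ and /o/): rule 3 targets it, but not between two vowels → unchanged [ʃ].
/o/ (between /ʃ/ and /v/): before a voiced consonant, so rule 4 applies → [oː].
/o/ — word-final; rule 4 does not apply here → [o].

[ruːmboːviːzʃoːvo]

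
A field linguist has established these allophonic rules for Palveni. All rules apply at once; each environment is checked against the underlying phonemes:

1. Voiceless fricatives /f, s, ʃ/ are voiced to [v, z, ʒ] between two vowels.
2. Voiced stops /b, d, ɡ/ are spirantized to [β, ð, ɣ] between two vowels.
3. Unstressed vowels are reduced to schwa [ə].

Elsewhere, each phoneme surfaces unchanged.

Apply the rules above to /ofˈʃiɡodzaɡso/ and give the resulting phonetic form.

/o/ (word-initial) occurs in an unstressed syllable → [ə] by rule 3.
/f/ — between /o/ and /ʃ/; rule 1 does not apply here → [f].
/ʃ/ (between /f/ and /i/) fails the environment for rule 1, so it stays [ʃ].
/i/ (between /ʃ/ and /ɡ/) fails the environment for rule 3, so it stays [i].
/ɡ/ — between /i/ and /o/, between two vowels — surfaces as [ɣ] (rule 2).
/o/ meets the environment for rule 3 (in an unstressed syllable) → [ə].
/d/ (between /o/ and /z/): rule 2 targets it, but not between two vowels → unchanged [d].
/z/ stays [z].
/a/ meets the environment for rule 3 (in an unstressed syllable) → [ə].
/ɡ/ (between /a/ and /s/) is in the target of rule 2 but the environment (between two vowels) is not met → [ɡ].
/s/ — between /ɡ/ and /o/; rule 1 does not apply here → [s].
/o/ (word-final): in an unstressed syllable, so rule 3 applies → [ə].

[əfˈʃiɣədzəɡsə]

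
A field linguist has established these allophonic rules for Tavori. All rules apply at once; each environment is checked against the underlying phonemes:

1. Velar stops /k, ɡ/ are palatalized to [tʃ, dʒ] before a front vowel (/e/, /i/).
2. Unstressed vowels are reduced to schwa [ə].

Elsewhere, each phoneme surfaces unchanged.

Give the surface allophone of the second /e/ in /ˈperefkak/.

[ə]

/e/ (between /r/ and /f/) occurs in an unstressed syllable → [ə] by rule 2.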